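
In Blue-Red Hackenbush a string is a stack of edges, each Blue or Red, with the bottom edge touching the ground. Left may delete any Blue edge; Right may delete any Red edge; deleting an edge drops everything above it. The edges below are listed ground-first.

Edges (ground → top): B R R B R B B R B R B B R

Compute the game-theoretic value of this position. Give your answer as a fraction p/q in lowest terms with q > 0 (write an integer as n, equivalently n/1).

1453/4096

Recurse on prefixes of the 13-edge string B R R B R B B R B R B B R:
G_1 [B]  L=[0]  R=[]  gives 1
G_2 [BR]  L=[0]  R=[1]  gives 1/2
G_3 [BRR]  L=[0]  R=[1/2; 1]  gives 1/4
G_4 [BRRB]  L=[0; 1/4]  R=[1/2; 1]  gives 3/8
G_5 [BRRBR]  L=[0; 1/4]  R=[3/8; 1/2; 1]  gives 5/16
G_6 [BRRBRB]  L=[0; 1/4; 5/16]  R=[3/8; 1/2; 1]  gives 11/32
G_7 [BRRBRBB]  L=[0; 1/4; 5/16; 11/32]  R=[3/8; 1/2; 1]  gives 23/64
G_8 [BRRBRBBR]  L=[0; 1/4; 5/16; 11/32]  R=[23/64; 3/8; 1/2; 1]  gives 45/128
G_9 [BRRBRBBRB]  L=[0; 1/4; 5/16; 11/32; 45/128]  R=[23/64; 3/8; 1/2; 1]  gives 91/256
G_10 [BRRBRBBRBR]  L=[0; 1/4; 5/16; 11/32; 45/128]  R=[91/256; 23/64; 3/8; 1/2; 1]  gives 181/512
G_11 [BRRBRBBRBRB]  L=[0; 1/4; 5/16; 11/32; 45/128; 181/512]  R=[91/256; 23/64; 3/8; 1/2; 1]  gives 363/1024
G_12 [BRRBRBBRBRBB]  L=[0; 1/4; 5/16; 11/32; 45/128; 181/512; 363/1024]  R=[91/256; 23/64; 3/8; 1/2; 1]  gives 727/2048
G_13 [BRRBRBBRBRBBR]  L=[0; 1/4; 5/16; 11/32; 45/128; 181/512; 363/1024]  R=[727/2048; 91/256; 23/64; 3/8; 1/2; 1]  gives 1453/4096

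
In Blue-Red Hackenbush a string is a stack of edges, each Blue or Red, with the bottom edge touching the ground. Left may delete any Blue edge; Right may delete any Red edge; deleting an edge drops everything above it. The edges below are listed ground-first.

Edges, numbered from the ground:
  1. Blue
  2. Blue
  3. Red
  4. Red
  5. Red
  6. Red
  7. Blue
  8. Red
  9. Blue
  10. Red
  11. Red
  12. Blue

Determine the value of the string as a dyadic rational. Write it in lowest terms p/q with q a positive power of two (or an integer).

step 1: add Blue to get B; options L={ 0 } R={ (no moves) } ⇒ 1
step 2: add Blue to get BB; options L={ 0, 1 } R={ (no moves) } ⇒ 2
step 3: add Red to get BBR; options L={ 0, 1 } R={ 2 } ⇒ 3/2
step 4: add Red to get BBRR; options L={ 0, 1 } R={ 3/2, 2 } ⇒ 5/4
step 5: add Red to get BBRRR; options L={ 0, 1 } R={ 5/4, 3/2, 2 } ⇒ 9/8
step 6: add Red to get BBRRRR; options L={ 0, 1 } R={ 9/8, 5/4, 3/2, 2 } ⇒ 17/16
step 7: add Blue to get BBRRRRB; options L={ 0, 1, 17/16 } R={ 9/8, 5/4, 3/2, 2 } ⇒ 35/32
step 8: add Red to get BBRRRRBR; options L={ 0, 1, 17/16 } R={ 35/32, 9/8, 5/4, 3/2, 2 } ⇒ 69/64
step 9: add Blue to get BBRRRRBRB; options L={ 0, 1, 17/16, 69/64 } R={ 35/32, 9/8, 5/4, 3/2, 2 } ⇒ 139/128
step 10: add Red to get BBRRRRBRBR; options L={ 0, 1, 17/16, 69/64 } R={ 139/128, 35/32, 9/8, 5/4, 3/2, 2 } ⇒ 277/256
step 11: add Red to get BBRRRRBRBRR; options L={ 0, 1, 17/16, 69/64 } R={ 277/256, 139/128, 35/32, 9/8, 5/4, 3/2, 2 } ⇒ 553/512
step 12: add Blue to get BBRRRRBRBRRB; options L={ 0, 1, 17/16, 69/64, 553/512 } R={ 277/256, 139/128, 35/32, 9/8, 5/4, 3/2, 2 } ⇒ 1107/1024

1107/1024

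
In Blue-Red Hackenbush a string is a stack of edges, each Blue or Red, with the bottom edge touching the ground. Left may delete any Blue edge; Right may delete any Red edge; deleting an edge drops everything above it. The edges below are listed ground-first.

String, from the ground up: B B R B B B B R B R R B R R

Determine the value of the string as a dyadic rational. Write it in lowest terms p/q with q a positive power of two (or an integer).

edge 1 of 14 (B): { 0 | none } so 1
edge 2 of 14 (B): { 0; 1 | none } so 2
edge 3 of 14 (R): { 0; 1 | 2 } so 3/2
edge 4 of 14 (B): { 0; 1; 3/2 | 2 } so 7/4
edge 5 of 14 (B): { 0; 1; 3/2; 7/4 | 2 } so 15/8
edge 6 of 14 (B): { 0; 1; 3/2; 7/4; 15/8 | 2 } so 31/16
edge 7 of 14 (B): { 0; 1; 3/2; 7/4; 15/8; 31/16 | 2 } so 63/32
edge 8 of 14 (R): { 0; 1; 3/2; 7/4; 15/8; 31/16 | 63/32; 2 } so 125/64
edge 9 of 14 (B): { 0; 1; 3/2; 7/4; 15/8; 31/16; 125/64 | 63/32; 2 } so 251/128
edge 10 of 14 (R): { 0; 1; 3/2; 7/4; 15/8; 31/16; 125/64 | 251/128; 63/32; 2 } so 501/256
edge 11 of 14 (R): { 0; 1; 3/2; 7/4; 15/8; 31/16; 125/64 | 501/256; 251/128; 63/32; 2 } so 1001/512
edge 12 of 14 (B): { 0; 1; 3/2; 7/4; 15/8; 31/16; 125/64; 1001/512 | 501/256; 251/128; 63/32; 2 } so 2003/1024
edge 13 of 14 (R): { 0; 1; 3/2; 7/4; 15/8; 31/16; 125/64; 1001/512 | 2003/1024; 501/256; 251/128; 63/32; 2 } so 4005/2048
edge 14 of 14 (R): { 0; 1; 3/2; 7/4; 15/8; 31/16; 125/64; 1001/512 | 4005/2048; 2003/1024; 501/256; 251/128; 63/32; 2 } so 8009/4096

8009/4096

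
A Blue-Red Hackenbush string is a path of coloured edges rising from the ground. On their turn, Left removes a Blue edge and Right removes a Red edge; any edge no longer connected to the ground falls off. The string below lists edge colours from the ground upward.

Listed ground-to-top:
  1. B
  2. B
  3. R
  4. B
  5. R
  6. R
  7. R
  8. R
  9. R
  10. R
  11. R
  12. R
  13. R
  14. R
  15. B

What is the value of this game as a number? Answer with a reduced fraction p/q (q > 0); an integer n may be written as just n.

Build value(s[:k]) for k = 1..15, string s = B B R B R R R R R R R R R R B.
B: Left { 0 }, Right { none } — simplest 1
BB: Left { 0 1 }, Right { none } — simplest 2
BBR: Left { 0 1 }, Right { 2 } — simplest 3/2
BBRB: Left { 0 1 3/2 }, Right { 2 } — simplest 7/4
BBRBR: Left { 0 1 3/2 }, Right { 7/4 2 } — simplest 13/8
BBRBRR: Left { 0 1 3/2 }, Right { 13/8 7/4 2 } — simplest 25/16
BBRBRRR: Left { 0 1 3/2 }, Right { 25/16 13/8 7/4 2 } — simplest 49/32
BBRBRRRR: Left { 0 1 3/2 }, Right { 49/32 25/16 13/8 7/4 2 } — simplest 97/64
BBRBRRRRR: Left { 0 1 3/2 }, Right { 97/64 49/32 25/16 13/8 7/4 2 } — simplest 193/128
BBRBRRRRRR: Left { 0 1 3/2 }, Right { 193/128 97/64 49/32 25/16 13/8 7/4 2 } — simplest 385/256
BBRBRRRRRRR: Left { 0 1 3/2 }, Right { 385/256 193/128 97/64 49/32 25/16 13/8 7/4 2 } — simplest 769/512
BBRBRRRRRRRR: Left { 0 1 3/2 }, Right { 769/512 385/256 193/128 97/64 49/32 25/16 13/8 7/4 2 } — simplest 1537/1024
BBRBRRRRRRRRR: Left { 0 1 3/2 }, Right { 1537/1024 769/512 385/256 193/128 97/64 49/32 25/16 13/8 7/4 2 } — simplest 3073/2048
BBRBRRRRRRRRRR: Left { 0 1 3/2 }, Right { 3073/2048 1537/1024 769/512 385/256 193/128 97/64 49/32 25/16 13/8 7/4 2 } — simplest 6145/4096
BBRBRRRRRRRRRRB: Left { 0 1 3/2 6145/4096 }, Right { 3073/2048 1537/1024 769/512 385/256 193/128 97/64 49/32 25/16 13/8 7/4 2 } — simplest 12291/8192

12291/8192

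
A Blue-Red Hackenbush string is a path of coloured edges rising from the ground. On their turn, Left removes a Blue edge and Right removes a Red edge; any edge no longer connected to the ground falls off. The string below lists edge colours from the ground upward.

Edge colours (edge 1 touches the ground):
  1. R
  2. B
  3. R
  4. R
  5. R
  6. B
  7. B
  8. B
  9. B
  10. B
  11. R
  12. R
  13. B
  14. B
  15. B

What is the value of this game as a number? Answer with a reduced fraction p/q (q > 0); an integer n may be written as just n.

step 1: add R to get R; options L={ (no moves) } R={ 0 } => -1
step 2: add B to get RB; options L={ -1 } R={ 0 } => -1/2
step 3: add R to get RBR; options L={ -1 } R={ -1/2 0 } => -3/4
step 4: add R to get RBRR; options L={ -1 } R={ -3/4 -1/2 0 } => -7/8
step 5: add R to get RBRRR; options L={ -1 } R={ -7/8 -3/4 -1/2 0 } => -15/16
step 6: add B to get RBRRRB; options L={ -1 -15/16 } R={ -7/8 -3/4 -1/2 0 } => -29/32
step 7: add B to get RBRRRBB; options L={ -1 -15/16 -29/32 } R={ -7/8 -3/4 -1/2 0 } => -57/64
step 8: add B to get RBRRRBBB; options L={ -1 -15/16 -29/32 -57/64 } R={ -7/8 -3/4 -1/2 0 } => -113/128
step 9: add B to get RBRRRBBBB; options L={ -1 -15/16 -29/32 -57/64 -113/128 } R={ -7/8 -3/4 -1/2 0 } => -225/256
step 10: add B to get RBRRRBBBBB; options L={ -1 -15/16 -29/32 -57/64 -113/128 -225/256 } R={ -7/8 -3/4 -1/2 0 } => -449/512
step 11: add R to get RBRRRBBBBBR; options L={ -1 -15/16 -29/32 -57/64 -113/128 -225/256 } R={ -449/512 -7/8 -3/4 -1/2 0 } => -899/1024
step 12: add R to get RBRRRBBBBBRR; options L={ -1 -15/16 -29/32 -57/64 -113/128 -225/256 } R={ -899/1024 -449/512 -7/8 -3/4 -1/2 0 } => -1799/2048
step 13: add B to get RBRRRBBBBBRRB; options L={ -1 -15/16 -29/32 -57/64 -113/128 -225/256 -1799/2048 } R={ -899/1024 -449/512 -7/8 -3/4 -1/2 0 } => -3597/4096
step 14: add B to get RBRRRBBBBBRRBB; options L={ -1 -15/16 -29/32 -57/64 -113/128 -225/256 -1799/2048 -3597/4096 } R={ -899/1024 -449/512 -7/8 -3/4 -1/2 0 } => -7193/8192
step 15: add B to get RBRRRBBBBBRRBBB; options L={ -1 -15/16 -29/32 -57/64 -113/128 -225/256 -1799/2048 -3597/4096 -7193/8192 } R={ -899/1024 -449/512 -7/8 -3/4 -1/2 0 } => -14385/16384

-14385/16384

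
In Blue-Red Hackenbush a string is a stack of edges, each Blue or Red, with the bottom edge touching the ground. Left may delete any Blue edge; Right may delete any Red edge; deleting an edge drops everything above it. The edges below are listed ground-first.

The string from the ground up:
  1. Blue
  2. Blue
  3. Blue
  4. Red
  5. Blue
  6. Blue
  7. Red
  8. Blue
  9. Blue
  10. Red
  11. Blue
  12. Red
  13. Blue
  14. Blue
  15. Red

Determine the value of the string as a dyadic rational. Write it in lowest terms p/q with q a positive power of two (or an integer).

edge 1 of 15 (Blue): { 0 | · } so 1
edge 2 of 15 (Blue): { 0,1 | · } so 2
edge 3 of 15 (Blue): { 0,1,2 | · } so 3
edge 4 of 15 (Red): { 0,1,2 | 3 } so 5/2
edge 5 of 15 (Blue): { 0,1,2,5/2 | 3 } so 11/4
edge 6 of 15 (Blue): { 0,1,2,5/2,11/4 | 3 } so 23/8
edge 7 of 15 (Red): { 0,1,2,5/2,11/4 | 23/8,3 } so 45/16
edge 8 of 15 (Blue): { 0,1,2,5/2,11/4,45/16 | 23/8,3 } so 91/32
edge 9 of 15 (Blue): { 0,1,2,5/2,11/4,45/16,91/32 | 23/8,3 } so 183/64
edge 10 of 15 (Red): { 0,1,2,5/2,11/4,45/16,91/32 | 183/64,23/8,3 } so 365/128
edge 11 of 15 (Blue): { 0,1,2,5/2,11/4,45/16,91/32,365/128 | 183/64,23/8,3 } so 731/256
edge 12 of 15 (Red): { 0,1,2,5/2,11/4,45/16,91/32,365/128 | 731/256,183/64,23/8,3 } so 1461/512
edge 13 of 15 (Blue): { 0,1,2,5/2,11/4,45/16,91/32,365/128,1461/512 | 731/256,183/64,23/8,3 } so 2923/1024
edge 14 of 15 (Blue): { 0,1,2,5/2,11/4,45/16,91/32,365/128,1461/512,2923/1024 | 731/256,183/64,23/8,3 } so 5847/2048
edge 15 of 15 (Red): { 0,1,2,5/2,11/4,45/16,91/32,365/128,1461/512,2923/1024 | 5847/2048,731/256,183/64,23/8,3 } so 11693/4096

11693/4096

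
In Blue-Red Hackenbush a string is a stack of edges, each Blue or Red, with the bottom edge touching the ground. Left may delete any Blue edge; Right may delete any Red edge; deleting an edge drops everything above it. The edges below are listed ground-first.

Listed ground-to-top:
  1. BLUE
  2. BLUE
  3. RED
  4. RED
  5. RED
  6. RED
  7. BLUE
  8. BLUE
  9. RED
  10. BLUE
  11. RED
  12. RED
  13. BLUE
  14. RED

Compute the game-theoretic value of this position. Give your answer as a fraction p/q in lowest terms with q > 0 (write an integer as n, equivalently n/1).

4517/4096

Recurse on prefixes of the 14-edge string BLUE BLUE RED RED RED RED BLUE BLUE RED BLUE RED RED BLUE RED:
G_1 [B]  L=[0]  R=[(no moves)]  => 1
G_2 [BB]  L=[0; 1]  R=[(no moves)]  => 2
G_3 [BBR]  L=[0; 1]  R=[2]  => 3/2
G_4 [BBRR]  L=[0; 1]  R=[3/2; 2]  => 5/4
G_5 [BBRRR]  L=[0; 1]  R=[5/4; 3/2; 2]  => 9/8
G_6 [BBRRRR]  L=[0; 1]  R=[9/8; 5/4; 3/2; 2]  => 17/16
G_7 [BBRRRRB]  L=[0; 1; 17/16]  R=[9/8; 5/4; 3/2; 2]  => 35/32
G_8 [BBRRRRBB]  L=[0; 1; 17/16; 35/32]  R=[9/8; 5/4; 3/2; 2]  => 71/64
G_9 [BBRRRRBBR]  L=[0; 1; 17/16; 35/32]  R=[71/64; 9/8; 5/4; 3/2; 2]  => 141/128
G_10 [BBRRRRBBRB]  L=[0; 1; 17/16; 35/32; 141/128]  R=[71/64; 9/8; 5/4; 3/2; 2]  => 283/256
G_11 [BBRRRRBBRBR]  L=[0; 1; 17/16; 35/32; 141/128]  R=[283/256; 71/64; 9/8; 5/4; 3/2; 2]  => 565/512
G_12 [BBRRRRBBRBRR]  L=[0; 1; 17/16; 35/32; 141/128]  R=[565/512; 283/256; 71/64; 9/8; 5/4; 3/2; 2]  => 1129/1024
G_13 [BBRRRRBBRBRRB]  L=[0; 1; 17/16; 35/32; 141/128; 1129/1024]  R=[565/512; 283/256; 71/64; 9/8; 5/4; 3/2; 2]  => 2259/2048
G_14 [BBRRRRBBRBRRBR]  L=[0; 1; 17/16; 35/32; 141/128; 1129/1024]  R=[2259/2048; 565/512; 283/256; 71/64; 9/8; 5/4; 3/2; 2]  => 4517/4096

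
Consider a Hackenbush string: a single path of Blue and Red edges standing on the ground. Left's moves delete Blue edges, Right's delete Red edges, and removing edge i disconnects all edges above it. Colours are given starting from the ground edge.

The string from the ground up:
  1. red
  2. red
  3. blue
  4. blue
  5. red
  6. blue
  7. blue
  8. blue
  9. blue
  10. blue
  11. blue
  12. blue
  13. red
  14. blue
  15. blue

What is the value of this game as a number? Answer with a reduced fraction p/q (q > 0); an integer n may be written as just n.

Recurse on prefixes of the 15-edge string red red blue blue red blue blue blue blue blue blue blue red blue blue:
edge 1 of 15 (red): { — | 0 } so -1
edge 2 of 15 (red): { — | -1,0 } so -2
edge 3 of 15 (blue): { -2 | -1,0 } so -3/2
edge 4 of 15 (blue): { -2,-3/2 | -1,0 } so -5/4
edge 5 of 15 (red): { -2,-3/2 | -5/4,-1,0 } so -11/8
edge 6 of 15 (blue): { -2,-3/2,-11/8 | -5/4,-1,0 } so -21/16
edge 7 of 15 (blue): { -2,-3/2,-11/8,-21/16 | -5/4,-1,0 } so -41/32
edge 8 of 15 (blue): { -2,-3/2,-11/8,-21/16,-41/32 | -5/4,-1,0 } so -81/64
edge 9 of 15 (blue): { -2,-3/2,-11/8,-21/16,-41/32,-81/64 | -5/4,-1,0 } so -161/128
edge 10 of 15 (blue): { -2,-3/2,-11/8,-21/16,-41/32,-81/64,-161/128 | -5/4,-1,0 } so -321/256
edge 11 of 15 (blue): { -2,-3/2,-11/8,-21/16,-41/32,-81/64,-161/128,-321/256 | -5/4,-1,0 } so -641/512
edge 12 of 15 (blue): { -2,-3/2,-11/8,-21/16,-41/32,-81/64,-161/128,-321/256,-641/512 | -5/4,-1,0 } so -1281/1024
edge 13 of 15 (red): { -2,-3/2,-11/8,-21/16,-41/32,-81/64,-161/128,-321/256,-641/512 | -1281/1024,-5/4,-1,0 } so -2563/2048
edge 14 of 15 (blue): { -2,-3/2,-11/8,-21/16,-41/32,-81/64,-161/128,-321/256,-641/512,-2563/2048 | -1281/1024,-5/4,-1,0 } so -5125/4096
edge 15 of 15 (blue): { -2,-3/2,-11/8,-21/16,-41/32,-81/64,-161/128,-321/256,-641/512,-2563/2048,-5125/4096 | -1281/1024,-5/4,-1,0 } so -10249/8192

-10249/8192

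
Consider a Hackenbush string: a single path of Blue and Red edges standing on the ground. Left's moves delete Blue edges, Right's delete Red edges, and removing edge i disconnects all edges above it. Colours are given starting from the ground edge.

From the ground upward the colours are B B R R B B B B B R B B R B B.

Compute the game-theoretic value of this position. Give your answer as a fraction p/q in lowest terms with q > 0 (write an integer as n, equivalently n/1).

val_1 [B]  L=[0]  R=[(no moves)]  ⇒ 1
val_2 [BB]  L=[0, 1]  R=[(no moves)]  ⇒ 2
val_3 [BBR]  L=[0, 1]  R=[2]  ⇒ 3/2
val_4 [BBRR]  L=[0, 1]  R=[3/2, 2]  ⇒ 5/4
val_5 [BBRRB]  L=[0, 1, 5/4]  R=[3/2, 2]  ⇒ 11/8
val_6 [BBRRBB]  L=[0, 1, 5/4, 11/8]  R=[3/2, 2]  ⇒ 23/16
val_7 [BBRRBBB]  L=[0, 1, 5/4, 11/8, 23/16]  R=[3/2, 2]  ⇒ 47/32
val_8 [BBRRBBBB]  L=[0, 1, 5/4, 11/8, 23/16, 47/32]  R=[3/2, 2]  ⇒ 95/64
val_9 [BBRRBBBBB]  L=[0, 1, 5/4, 11/8, 23/16, 47/32, 95/64]  R=[3/2, 2]  ⇒ 191/128
val_10 [BBRRBBBBBR]  L=[0, 1, 5/4, 11/8, 23/16, 47/32, 95/64]  R=[191/128, 3/2, 2]  ⇒ 381/256
val_11 [BBRRBBBBBRB]  L=[0, 1, 5/4, 11/8, 23/16, 47/32, 95/64, 381/256]  R=[191/128, 3/2, 2]  ⇒ 763/512
val_12 [BBRRBBBBBRBB]  L=[0, 1, 5/4, 11/8, 23/16, 47/32, 95/64, 381/256, 763/512]  R=[191/128, 3/2, 2]  ⇒ 1527/1024
val_13 [BBRRBBBBBRBBR]  L=[0, 1, 5/4, 11/8, 23/16, 47/32, 95/64, 381/256, 763/512]  R=[1527/1024, 191/128, 3/2, 2]  ⇒ 3053/2048
val_14 [BBRRBBBBBRBBRB]  L=[0, 1, 5/4, 11/8, 23/16, 47/32, 95/64, 381/256, 763/512, 3053/2048]  R=[1527/1024, 191/128, 3/2, 2]  ⇒ 6107/4096
val_15 [BBRRBBBBBRBBRBB]  L=[0, 1, 5/4, 11/8, 23/16, 47/32, 95/64, 381/256, 763/512, 3053/2048, 6107/4096]  R=[1527/1024, 191/128, 3/2, 2]  ⇒ 12215/8192

12215/8192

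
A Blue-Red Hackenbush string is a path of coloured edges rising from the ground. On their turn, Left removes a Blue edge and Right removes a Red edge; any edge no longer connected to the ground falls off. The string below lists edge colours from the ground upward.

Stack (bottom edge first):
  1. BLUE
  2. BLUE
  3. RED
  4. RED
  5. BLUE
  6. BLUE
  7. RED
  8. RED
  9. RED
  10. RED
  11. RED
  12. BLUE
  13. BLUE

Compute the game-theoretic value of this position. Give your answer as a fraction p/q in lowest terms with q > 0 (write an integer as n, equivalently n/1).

2823/2048

Prefix values for BLUE BLUE RED RED BLUE BLUE RED RED RED RED RED BLUE BLUE via {L|R} + simplicity:
B: Left { 0 }, Right { (no moves) } -> simplest 1
BB: Left { 0, 1 }, Right { (no moves) } -> simplest 2
BBR: Left { 0, 1 }, Right { 2 } -> simplest 3/2
BBRR: Left { 0, 1 }, Right { 3/2, 2 } -> simplest 5/4
BBRRB: Left { 0, 1, 5/4 }, Right { 3/2, 2 } -> simplest 11/8
BBRRBB: Left { 0, 1, 5/4, 11/8 }, Right { 3/2, 2 } -> simplest 23/16
BBRRBBR: Left { 0, 1, 5/4, 11/8 }, Right { 23/16, 3/2, 2 } -> simplest 45/32
BBRRBBRR: Left { 0, 1, 5/4, 11/8 }, Right { 45/32, 23/16, 3/2, 2 } -> simplest 89/64
BBRRBBRRR: Left { 0, 1, 5/4, 11/8 }, Right { 89/64, 45/32, 23/16, 3/2, 2 } -> simplest 177/128
BBRRBBRRRR: Left { 0, 1, 5/4, 11/8 }, Right { 177/128, 89/64, 45/32, 23/16, 3/2, 2 } -> simplest 353/256
BBRRBBRRRRR: Left { 0, 1, 5/4, 11/8 }, Right { 353/256, 177/128, 89/64, 45/32, 23/16, 3/2, 2 } -> simplest 705/512
BBRRBBRRRRRB: Left { 0, 1, 5/4, 11/8, 705/512 }, Right { 353/256, 177/128, 89/64, 45/32, 23/16, 3/2, 2 } -> simplest 1411/1024
BBRRBBRRRRRBB: Left { 0, 1, 5/4, 11/8, 705/512, 1411/1024 }, Right { 353/256, 177/128, 89/64, 45/32, 23/16, 3/2, 2 } -> simplest 2823/2048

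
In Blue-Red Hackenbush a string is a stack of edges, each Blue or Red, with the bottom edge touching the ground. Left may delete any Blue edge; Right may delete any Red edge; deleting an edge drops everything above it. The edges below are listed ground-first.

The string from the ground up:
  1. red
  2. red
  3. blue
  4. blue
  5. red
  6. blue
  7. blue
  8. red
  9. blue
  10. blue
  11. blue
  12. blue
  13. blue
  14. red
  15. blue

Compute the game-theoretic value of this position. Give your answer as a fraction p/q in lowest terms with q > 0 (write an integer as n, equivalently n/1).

-10501/8192

step 1: add red to get r; options L={ (no moves) } R={ 0 } gives -1
step 2: add red to get rr; options L={ (no moves) } R={ -1 0 } gives -2
step 3: add blue to get rrb; options L={ -2 } R={ -1 0 } gives -3/2
step 4: add blue to get rrbb; options L={ -2 -3/2 } R={ -1 0 } gives -5/4
step 5: add red to get rrbbr; options L={ -2 -3/2 } R={ -5/4 -1 0 } gives -11/8
step 6: add blue to get rrbbrb; options L={ -2 -3/2 -11/8 } R={ -5/4 -1 0 } gives -21/16
step 7: add blue to get rrbbrbb; options L={ -2 -3/2 -11/8 -21/16 } R={ -5/4 -1 0 } gives -41/32
step 8: add red to get rrbbrbbr; options L={ -2 -3/2 -11/8 -21/16 } R={ -41/32 -5/4 -1 0 } gives -83/64
step 9: add blue to get rrbbrbbrb; options L={ -2 -3/2 -11/8 -21/16 -83/64 } R={ -41/32 -5/4 -1 0 } gives -165/128
step 10: add blue to get rrbbrbbrbb; options L={ -2 -3/2 -11/8 -21/16 -83/64 -165/128 } R={ -41/32 -5/4 -1 0 } gives -329/256
step 11: add blue to get rrbbrbbrbbb; options L={ -2 -3/2 -11/8 -21/16 -83/64 -165/128 -329/256 } R={ -41/32 -5/4 -1 0 } gives -657/512
step 12: add blue to get rrbbrbbrbbbb; options L={ -2 -3/2 -11/8 -21/16 -83/64 -165/128 -329/256 -657/512 } R={ -41/32 -5/4 -1 0 } gives -1313/1024
step 13: add blue to get rrbbrbbrbbbbb; options L={ -2 -3/2 -11/8 -21/16 -83/64 -165/128 -329/256 -657/512 -1313/1024 } R={ -41/32 -5/4 -1 0 } gives -2625/2048
step 14: add red to get rrbbrbbrbbbbbr; options L={ -2 -3/2 -11/8 -21/16 -83/64 -165/128 -329/256 -657/512 -1313/1024 } R={ -2625/2048 -41/32 -5/4 -1 0 } gives -5251/4096
step 15: add blue to get rrbbrbbrbbbbbrb; options L={ -2 -3/2 -11/8 -21/16 -83/64 -165/128 -329/256 -657/512 -1313/1024 -5251/4096 } R={ -2625/2048 -41/32 -5/4 -1 0 } gives -10501/8192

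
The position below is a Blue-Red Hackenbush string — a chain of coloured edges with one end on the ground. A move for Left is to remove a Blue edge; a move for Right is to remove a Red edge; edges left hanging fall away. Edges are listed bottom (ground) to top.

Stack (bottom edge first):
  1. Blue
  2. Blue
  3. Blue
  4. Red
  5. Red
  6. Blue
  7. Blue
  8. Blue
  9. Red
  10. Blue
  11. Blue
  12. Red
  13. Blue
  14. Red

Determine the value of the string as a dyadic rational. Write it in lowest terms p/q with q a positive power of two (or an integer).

Recurse on prefixes of the 14-edge string Blue Blue Blue Red Red Blue Blue Blue Red Blue Blue Red Blue Red:
edge 1 of 14 (Blue): { 0 | — } so 1
edge 2 of 14 (Blue): { 0; 1 | — } so 2
edge 3 of 14 (Blue): { 0; 1; 2 | — } so 3
edge 4 of 14 (Red): { 0; 1; 2 | 3 } so 5/2
edge 5 of 14 (Red): { 0; 1; 2 | 5/2; 3 } so 9/4
edge 6 of 14 (Blue): { 0; 1; 2; 9/4 | 5/2; 3 } so 19/8
edge 7 of 14 (Blue): { 0; 1; 2; 9/4; 19/8 | 5/2; 3 } so 39/16
edge 8 of 14 (Blue): { 0; 1; 2; 9/4; 19/8; 39/16 | 5/2; 3 } so 79/32
edge 9 of 14 (Red): { 0; 1; 2; 9/4; 19/8; 39/16 | 79/32; 5/2; 3 } so 157/64
edge 10 of 14 (Blue): { 0; 1; 2; 9/4; 19/8; 39/16; 157/64 | 79/32; 5/2; 3 } so 315/128
edge 11 of 14 (Blue): { 0; 1; 2; 9/4; 19/8; 39/16; 157/64; 315/128 | 79/32; 5/2; 3 } so 631/256
edge 12 of 14 (Red): { 0; 1; 2; 9/4; 19/8; 39/16; 157/64; 315/128 | 631/256; 79/32; 5/2; 3 } so 1261/512
edge 13 of 14 (Blue): { 0; 1; 2; 9/4; 19/8; 39/16; 157/64; 315/128; 1261/512 | 631/256; 79/32; 5/2; 3 } so 2523/1024
edge 14 of 14 (Red): { 0; 1; 2; 9/4; 19/8; 39/16; 157/64; 315/128; 1261/512 | 2523/1024; 631/256; 79/32; 5/2; 3 } so 5045/2048

5045/2048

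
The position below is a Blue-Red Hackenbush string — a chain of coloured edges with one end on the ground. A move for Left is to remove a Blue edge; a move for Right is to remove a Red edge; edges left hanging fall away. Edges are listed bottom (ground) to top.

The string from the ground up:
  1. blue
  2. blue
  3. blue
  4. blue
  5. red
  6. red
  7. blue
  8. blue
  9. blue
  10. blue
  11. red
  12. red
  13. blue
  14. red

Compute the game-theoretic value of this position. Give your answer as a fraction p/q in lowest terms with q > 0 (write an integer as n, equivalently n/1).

3557/1024

val_1 [b]  L=[0]  R=[∅]  ⇒ 1
val_2 [bb]  L=[0; 1]  R=[∅]  ⇒ 2
val_3 [bbb]  L=[0; 1; 2]  R=[∅]  ⇒ 3
val_4 [bbbb]  L=[0; 1; 2; 3]  R=[∅]  ⇒ 4
val_5 [bbbbr]  L=[0; 1; 2; 3]  R=[4]  ⇒ 7/2
val_6 [bbbbrr]  L=[0; 1; 2; 3]  R=[7/2; 4]  ⇒ 13/4
val_7 [bbbbrrb]  L=[0; 1; 2; 3; 13/4]  R=[7/2; 4]  ⇒ 27/8
val_8 [bbbbrrbb]  L=[0; 1; 2; 3; 13/4; 27/8]  R=[7/2; 4]  ⇒ 55/16
val_9 [bbbbrrbbb]  L=[0; 1; 2; 3; 13/4; 27/8; 55/16]  R=[7/2; 4]  ⇒ 111/32
val_10 [bbbbrrbbbb]  L=[0; 1; 2; 3; 13/4; 27/8; 55/16; 111/32]  R=[7/2; 4]  ⇒ 223/64
val_11 [bbbbrrbbbbr]  L=[0; 1; 2; 3; 13/4; 27/8; 55/16; 111/32]  R=[223/64; 7/2; 4]  ⇒ 445/128
val_12 [bbbbrrbbbbrr]  L=[0; 1; 2; 3; 13/4; 27/8; 55/16; 111/32]  R=[445/128; 223/64; 7/2; 4]  ⇒ 889/256
val_13 [bbbbrrbbbbrrb]  L=[0; 1; 2; 3; 13/4; 27/8; 55/16; 111/32; 889/256]  R=[445/128; 223/64; 7/2; 4]  ⇒ 1779/512
val_14 [bbbbrrbbbbrrbr]  L=[0; 1; 2; 3; 13/4; 27/8; 55/16; 111/32; 889/256]  R=[1779/512; 445/128; 223/64; 7/2; 4]  ⇒ 3557/1024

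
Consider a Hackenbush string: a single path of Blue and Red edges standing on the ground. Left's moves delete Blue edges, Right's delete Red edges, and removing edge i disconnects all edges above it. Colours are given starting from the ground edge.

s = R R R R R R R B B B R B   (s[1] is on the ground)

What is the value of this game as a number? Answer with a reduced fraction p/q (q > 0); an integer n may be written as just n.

Prefix values for R R R R R R R B B B R B via {L|R} + simplicity:
step 1: add R to get R; options L={ — } R={ 0 } → -1
step 2: add R to get RR; options L={ — } R={ -1, 0 } → -2
step 3: add R to get RRR; options L={ — } R={ -2, -1, 0 } → -3
step 4: add R to get RRRR; options L={ — } R={ -3, -2, -1, 0 } → -4
step 5: add R to get RRRRR; options L={ — } R={ -4, -3, -2, -1, 0 } → -5
step 6: add R to get RRRRRR; options L={ — } R={ -5, -4, -3, -2, -1, 0 } → -6
step 7: add R to get RRRRRRR; options L={ — } R={ -6, -5, -4, -3, -2, -1, 0 } → -7
step 8: add B to get RRRRRRRB; options L={ -7 } R={ -6, -5, -4, -3, -2, -1, 0 } → -13/2
step 9: add B to get RRRRRRRBB; options L={ -7, -13/2 } R={ -6, -5, -4, -3, -2, -1, 0 } → -25/4
step 10: add B to get RRRRRRRBBB; options L={ -7, -13/2, -25/4 } R={ -6, -5, -4, -3, -2, -1, 0 } → -49/8
step 11: add R to get RRRRRRRBBBR; options L={ -7, -13/2, -25/4 } R={ -49/8, -6, -5, -4, -3, -2, -1, 0 } → -99/16
step 12: add B to get RRRRRRRBBBRB; options L={ -7, -13/2, -25/4, -99/16 } R={ -49/8, -6, -5, -4, -3, -2, -1, 0 } → -197/32

-197/32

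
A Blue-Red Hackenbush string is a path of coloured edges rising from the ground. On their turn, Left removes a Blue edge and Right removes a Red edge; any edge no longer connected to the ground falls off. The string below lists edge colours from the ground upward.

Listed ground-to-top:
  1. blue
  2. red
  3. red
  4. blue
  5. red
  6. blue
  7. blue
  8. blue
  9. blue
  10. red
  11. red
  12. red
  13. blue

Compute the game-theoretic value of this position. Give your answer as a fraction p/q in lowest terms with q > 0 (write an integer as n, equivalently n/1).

Build val(s[:k]) for k = 1..13, string s = blue red red blue red blue blue blue blue red red red blue.
b: Left { 0 }, Right { none } -> simplest 1
br: Left { 0 }, Right { 1 } -> simplest 1/2
brr: Left { 0 }, Right { 1/2,1 } -> simplest 1/4
brrb: Left { 0,1/4 }, Right { 1/2,1 } -> simplest 3/8
brrbr: Left { 0,1/4 }, Right { 3/8,1/2,1 } -> simplest 5/16
brrbrb: Left { 0,1/4,5/16 }, Right { 3/8,1/2,1 } -> simplest 11/32
brrbrbb: Left { 0,1/4,5/16,11/32 }, Right { 3/8,1/2,1 } -> simplest 23/64
brrbrbbb: Left { 0,1/4,5/16,11/32,23/64 }, Right { 3/8,1/2,1 } -> simplest 47/128
brrbrbbbb: Left { 0,1/4,5/16,11/32,23/64,47/128 }, Right { 3/8,1/2,1 } -> simplest 95/256
brrbrbbbbr: Left { 0,1/4,5/16,11/32,23/64,47/128 }, Right { 95/256,3/8,1/2,1 } -> simplest 189/512
brrbrbbbbrr: Left { 0,1/4,5/16,11/32,23/64,47/128 }, Right { 189/512,95/256,3/8,1/2,1 } -> simplest 377/1024
brrbrbbbbrrr: Left { 0,1/4,5/16,11/32,23/64,47/128 }, Right { 377/1024,189/512,95/256,3/8,1/2,1 } -> simplest 753/2048
brrbrbbbbrrrb: Left { 0,1/4,5/16,11/32,23/64,47/128,753/2048 }, Right { 377/1024,189/512,95/256,3/8,1/2,1 } -> simplest 1507/4096

1507/4096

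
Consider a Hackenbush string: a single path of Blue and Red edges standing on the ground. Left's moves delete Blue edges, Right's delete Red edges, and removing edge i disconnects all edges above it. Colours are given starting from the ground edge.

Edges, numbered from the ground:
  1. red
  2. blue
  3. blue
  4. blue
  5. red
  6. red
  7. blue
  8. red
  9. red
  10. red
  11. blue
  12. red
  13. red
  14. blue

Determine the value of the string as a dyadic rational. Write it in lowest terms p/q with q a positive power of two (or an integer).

r: Left { ∅ }, Right { 0 } => simplest -1
rb: Left { -1 }, Right { 0 } => simplest -1/2
rbb: Left { -1, -1/2 }, Right { 0 } => simplest -1/4
rbbb: Left { -1, -1/2, -1/4 }, Right { 0 } => simplest -1/8
rbbbr: Left { -1, -1/2, -1/4 }, Right { -1/8, 0 } => simplest -3/16
rbbbrr: Left { -1, -1/2, -1/4 }, Right { -3/16, -1/8, 0 } => simplest -7/32
rbbbrrb: Left { -1, -1/2, -1/4, -7/32 }, Right { -3/16, -1/8, 0 } => simplest -13/64
rbbbrrbr: Left { -1, -1/2, -1/4, -7/32 }, Right { -13/64, -3/16, -1/8, 0 } => simplest -27/128
rbbbrrbrr: Left { -1, -1/2, -1/4, -7/32 }, Right { -27/128, -13/64, -3/16, -1/8, 0 } => simplest -55/256
rbbbrrbrrr: Left { -1, -1/2, -1/4, -7/32 }, Right { -55/256, -27/128, -13/64, -3/16, -1/8, 0 } => simplest -111/512
rbbbrrbrrrb: Left { -1, -1/2, -1/4, -7/32, -111/512 }, Right { -55/256, -27/128, -13/64, -3/16, -1/8, 0 } => simplest -221/1024
rbbbrrbrrrbr: Left { -1, -1/2, -1/4, -7/32, -111/512 }, Right { -221/1024, -55/256, -27/128, -13/64, -3/16, -1/8, 0 } => simplest -443/2048
rbbbrrbrrrbrr: Left { -1, -1/2, -1/4, -7/32, -111/512 }, Right { -443/2048, -221/1024, -55/256, -27/128, -13/64, -3/16, -1/8, 0 } => simplest -887/4096
rbbbrrbrrrbrrb: Left { -1, -1/2, -1/4, -7/32, -111/512, -887/4096 }, Right { -443/2048, -221/1024, -55/256, -27/128, -13/64, -3/16, -1/8, 0 } => simplest -1773/8192

-1773/8192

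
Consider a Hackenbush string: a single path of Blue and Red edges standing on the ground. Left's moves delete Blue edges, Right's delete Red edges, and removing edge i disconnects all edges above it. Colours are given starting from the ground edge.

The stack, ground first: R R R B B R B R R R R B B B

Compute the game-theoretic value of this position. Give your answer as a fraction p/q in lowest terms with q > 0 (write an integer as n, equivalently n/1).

edge 1 of 14 (R): { (no moves) | 0 } = -1
edge 2 of 14 (R): { (no moves) | -1 0 } = -2
edge 3 of 14 (R): { (no moves) | -2 -1 0 } = -3
edge 4 of 14 (B): { -3 | -2 -1 0 } = -5/2
edge 5 of 14 (B): { -3 -5/2 | -2 -1 0 } = -9/4
edge 6 of 14 (R): { -3 -5/2 | -9/4 -2 -1 0 } = -19/8
edge 7 of 14 (B): { -3 -5/2 -19/8 | -9/4 -2 -1 0 } = -37/16
edge 8 of 14 (R): { -3 -5/2 -19/8 | -37/16 -9/4 -2 -1 0 } = -75/32
edge 9 of 14 (R): { -3 -5/2 -19/8 | -75/32 -37/16 -9/4 -2 -1 0 } = -151/64
edge 10 of 14 (R): { -3 -5/2 -19/8 | -151/64 -75/32 -37/16 -9/4 -2 -1 0 } = -303/128
edge 11 of 14 (R): { -3 -5/2 -19/8 | -303/128 -151/64 -75/32 -37/16 -9/4 -2 -1 0 } = -607/256
edge 12 of 14 (B): { -3 -5/2 -19/8 -607/256 | -303/128 -151/64 -75/32 -37/16 -9/4 -2 -1 0 } = -1213/512
edge 13 of 14 (B): { -3 -5/2 -19/8 -607/256 -1213/512 | -303/128 -151/64 -75/32 -37/16 -9/4 -2 -1 0 } = -2425/1024
edge 14 of 14 (B): { -3 -5/2 -19/8 -607/256 -1213/512 -2425/1024 | -303/128 -151/64 -75/32 -37/16 -9/4 -2 -1 0 } = -4849/2048

-4849/2048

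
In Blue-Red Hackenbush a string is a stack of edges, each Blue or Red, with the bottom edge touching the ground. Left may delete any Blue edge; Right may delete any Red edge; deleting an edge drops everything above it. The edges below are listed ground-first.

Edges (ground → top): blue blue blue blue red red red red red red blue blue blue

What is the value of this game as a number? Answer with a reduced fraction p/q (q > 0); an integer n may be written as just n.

1551/512

edge 1 of 13 (blue): { 0 |  } ⇒ 1
edge 2 of 13 (blue): { 0, 1 |  } ⇒ 2
edge 3 of 13 (blue): { 0, 1, 2 |  } ⇒ 3
edge 4 of 13 (blue): { 0, 1, 2, 3 |  } ⇒ 4
edge 5 of 13 (red): { 0, 1, 2, 3 | 4 } ⇒ 7/2
edge 6 of 13 (red): { 0, 1, 2, 3 | 7/2, 4 } ⇒ 13/4
edge 7 of 13 (red): { 0, 1, 2, 3 | 13/4, 7/2, 4 } ⇒ 25/8
edge 8 of 13 (red): { 0, 1, 2, 3 | 25/8, 13/4, 7/2, 4 } ⇒ 49/16
edge 9 of 13 (red): { 0, 1, 2, 3 | 49/16, 25/8, 13/4, 7/2, 4 } ⇒ 97/32
edge 10 of 13 (red): { 0, 1, 2, 3 | 97/32, 49/16, 25/8, 13/4, 7/2, 4 } ⇒ 193/64
edge 11 of 13 (blue): { 0, 1, 2, 3, 193/64 | 97/32, 49/16, 25/8, 13/4, 7/2, 4 } ⇒ 387/128
edge 12 of 13 (blue): { 0, 1, 2, 3, 193/64, 387/128 | 97/32, 49/16, 25/8, 13/4, 7/2, 4 } ⇒ 775/256
edge 13 of 13 (blue): { 0, 1, 2, 3, 193/64, 387/128, 775/256 | 97/32, 49/16, 25/8, 13/4, 7/2, 4 } ⇒ 1551/512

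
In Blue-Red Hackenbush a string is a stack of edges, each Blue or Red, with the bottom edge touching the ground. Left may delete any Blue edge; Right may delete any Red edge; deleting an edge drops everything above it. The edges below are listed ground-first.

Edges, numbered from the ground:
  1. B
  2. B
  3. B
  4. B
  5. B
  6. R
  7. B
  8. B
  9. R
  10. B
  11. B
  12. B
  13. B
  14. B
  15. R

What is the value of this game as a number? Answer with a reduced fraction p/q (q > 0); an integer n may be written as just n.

g_1 [B]  L=[0]  R=[]  so 1
g_2 [BB]  L=[0, 1]  R=[]  so 2
g_3 [BBB]  L=[0, 1, 2]  R=[]  so 3
g_4 [BBBB]  L=[0, 1, 2, 3]  R=[]  so 4
g_5 [BBBBB]  L=[0, 1, 2, 3, 4]  R=[]  so 5
g_6 [BBBBBR]  L=[0, 1, 2, 3, 4]  R=[5]  so 9/2
g_7 [BBBBBRB]  L=[0, 1, 2, 3, 4, 9/2]  R=[5]  so 19/4
g_8 [BBBBBRBB]  L=[0, 1, 2, 3, 4, 9/2, 19/4]  R=[5]  so 39/8
g_9 [BBBBBRBBR]  L=[0, 1, 2, 3, 4, 9/2, 19/4]  R=[39/8, 5]  so 77/16
g_10 [BBBBBRBBRB]  L=[0, 1, 2, 3, 4, 9/2, 19/4, 77/16]  R=[39/8, 5]  so 155/32
g_11 [BBBBBRBBRBB]  L=[0, 1, 2, 3, 4, 9/2, 19/4, 77/16, 155/32]  R=[39/8, 5]  so 311/64
g_12 [BBBBBRBBRBBB]  L=[0, 1, 2, 3, 4, 9/2, 19/4, 77/16, 155/32, 311/64]  R=[39/8, 5]  so 623/128
g_13 [BBBBBRBBRBBBB]  L=[0, 1, 2, 3, 4, 9/2, 19/4, 77/16, 155/32, 311/64, 623/128]  R=[39/8, 5]  so 1247/256
g_14 [BBBBBRBBRBBBBB]  L=[0, 1, 2, 3, 4, 9/2, 19/4, 77/16, 155/32, 311/64, 623/128, 1247/256]  R=[39/8, 5]  so 2495/512
g_15 [BBBBBRBBRBBBBBR]  L=[0, 1, 2, 3, 4, 9/2, 19/4, 77/16, 155/32, 311/64, 623/128, 1247/256]  R=[2495/512, 39/8, 5]  so 4989/1024

4989/1024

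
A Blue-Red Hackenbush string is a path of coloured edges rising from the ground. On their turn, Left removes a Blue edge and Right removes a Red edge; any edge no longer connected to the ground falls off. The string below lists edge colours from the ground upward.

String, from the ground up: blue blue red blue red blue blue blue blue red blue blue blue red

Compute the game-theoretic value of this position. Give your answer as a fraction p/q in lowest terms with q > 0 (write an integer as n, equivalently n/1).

step 1: add blue to get b; options L={ 0 } R={ ∅ } gives 1
step 2: add blue to get bb; options L={ 0, 1 } R={ ∅ } gives 2
step 3: add red to get bbr; options L={ 0, 1 } R={ 2 } gives 3/2
step 4: add blue to get bbrb; options L={ 0, 1, 3/2 } R={ 2 } gives 7/4
step 5: add red to get bbrbr; options L={ 0, 1, 3/2 } R={ 7/4, 2 } gives 13/8
step 6: add blue to get bbrbrb; options L={ 0, 1, 3/2, 13/8 } R={ 7/4, 2 } gives 27/16
step 7: add blue to get bbrbrbb; options L={ 0, 1, 3/2, 13/8, 27/16 } R={ 7/4, 2 } gives 55/32
step 8: add blue to get bbrbrbbb; options L={ 0, 1, 3/2, 13/8, 27/16, 55/32 } R={ 7/4, 2 } gives 111/64
step 9: add blue to get bbrbrbbbb; options L={ 0, 1, 3/2, 13/8, 27/16, 55/32, 111/64 } R={ 7/4, 2 } gives 223/128
step 10: add red to get bbrbrbbbbr; options L={ 0, 1, 3/2, 13/8, 27/16, 55/32, 111/64 } R={ 223/128, 7/4, 2 } gives 445/256
step 11: add blue to get bbrbrbbbbrb; options L={ 0, 1, 3/2, 13/8, 27/16, 55/32, 111/64, 445/256 } R={ 223/128, 7/4, 2 } gives 891/512
step 12: add blue to get bbrbrbbbbrbb; options L={ 0, 1, 3/2, 13/8, 27/16, 55/32, 111/64, 445/256, 891/512 } R={ 223/128, 7/4, 2 } gives 1783/1024
step 13: add blue to get bbrbrbbbbrbbb; options L={ 0, 1, 3/2, 13/8, 27/16, 55/32, 111/64, 445/256, 891/512, 1783/1024 } R={ 223/128, 7/4, 2 } gives 3567/2048
step 14: add red to get bbrbrbbbbrbbbr; options L={ 0, 1, 3/2, 13/8, 27/16, 55/32, 111/64, 445/256, 891/512, 1783/1024 } R={ 3567/2048, 223/128, 7/4, 2 } gives 7133/4096

7133/4096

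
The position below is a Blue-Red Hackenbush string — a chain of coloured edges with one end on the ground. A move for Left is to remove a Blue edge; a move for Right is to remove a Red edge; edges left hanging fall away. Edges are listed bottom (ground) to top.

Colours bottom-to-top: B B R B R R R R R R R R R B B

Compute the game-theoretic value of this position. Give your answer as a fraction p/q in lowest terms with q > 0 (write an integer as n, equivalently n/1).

Prefix values for B B R B R R R R R R R R R B B via {L|R} + simplicity:
B: Left { 0 }, Right {  } = simplest 1
BB: Left { 0; 1 }, Right {  } = simplest 2
BBR: Left { 0; 1 }, Right { 2 } = simplest 3/2
BBRB: Left { 0; 1; 3/2 }, Right { 2 } = simplest 7/4
BBRBR: Left { 0; 1; 3/2 }, Right { 7/4; 2 } = simplest 13/8
BBRBRR: Left { 0; 1; 3/2 }, Right { 13/8; 7/4; 2 } = simplest 25/16
BBRBRRR: Left { 0; 1; 3/2 }, Right { 25/16; 13/8; 7/4; 2 } = simplest 49/32
BBRBRRRR: Left { 0; 1; 3/2 }, Right { 49/32; 25/16; 13/8; 7/4; 2 } = simplest 97/64
BBRBRRRRR: Left { 0; 1; 3/2 }, Right { 97/64; 49/32; 25/16; 13/8; 7/4; 2 } = simplest 193/128
BBRBRRRRRR: Left { 0; 1; 3/2 }, Right { 193/128; 97/64; 49/32; 25/16; 13/8; 7/4; 2 } = simplest 385/256
BBRBRRRRRRR: Left { 0; 1; 3/2 }, Right { 385/256; 193/128; 97/64; 49/32; 25/16; 13/8; 7/4; 2 } = simplest 769/512
BBRBRRRRRRRR: Left { 0; 1; 3/2 }, Right { 769/512; 385/256; 193/128; 97/64; 49/32; 25/16; 13/8; 7/4; 2 } = simplest 1537/1024
BBRBRRRRRRRRR: Left { 0; 1; 3/2 }, Right { 1537/1024; 769/512; 385/256; 193/128; 97/64; 49/32; 25/16; 13/8; 7/4; 2 } = simplest 3073/2048
BBRBRRRRRRRRRB: Left { 0; 1; 3/2; 3073/2048 }, Right { 1537/1024; 769/512; 385/256; 193/128; 97/64; 49/32; 25/16; 13/8; 7/4; 2 } = simplest 6147/4096
BBRBRRRRRRRRRBB: Left { 0; 1; 3/2; 3073/2048; 6147/4096 }, Right { 1537/1024; 769/512; 385/256; 193/128; 97/64; 49/32; 25/16; 13/8; 7/4; 2 } = simplest 12295/8192

12295/8192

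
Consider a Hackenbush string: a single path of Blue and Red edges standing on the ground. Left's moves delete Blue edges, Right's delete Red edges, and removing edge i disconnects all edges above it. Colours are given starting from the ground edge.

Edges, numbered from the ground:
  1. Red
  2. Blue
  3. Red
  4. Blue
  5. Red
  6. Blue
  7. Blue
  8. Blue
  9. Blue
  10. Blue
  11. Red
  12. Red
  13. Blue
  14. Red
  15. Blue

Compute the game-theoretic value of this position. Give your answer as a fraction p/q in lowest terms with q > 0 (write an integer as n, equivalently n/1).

-10293/16384

Build val(s[:k]) for k = 1..15, string s = Red Blue Red Blue Red Blue Blue Blue Blue Blue Red Red Blue Red Blue.
val_1 [R]  L=[—]  R=[0]  gives -1
val_2 [RB]  L=[-1]  R=[0]  gives -1/2
val_3 [RBR]  L=[-1]  R=[-1/2; 0]  gives -3/4
val_4 [RBRB]  L=[-1; -3/4]  R=[-1/2; 0]  gives -5/8
val_5 [RBRBR]  L=[-1; -3/4]  R=[-5/8; -1/2; 0]  gives -11/16
val_6 [RBRBRB]  L=[-1; -3/4; -11/16]  R=[-5/8; -1/2; 0]  gives -21/32
val_7 [RBRBRBB]  L=[-1; -3/4; -11/16; -21/32]  R=[-5/8; -1/2; 0]  gives -41/64
val_8 [RBRBRBBB]  L=[-1; -3/4; -11/16; -21/32; -41/64]  R=[-5/8; -1/2; 0]  gives -81/128
val_9 [RBRBRBBBB]  L=[-1; -3/4; -11/16; -21/32; -41/64; -81/128]  R=[-5/8; -1/2; 0]  gives -161/256
val_10 [RBRBRBBBBB]  L=[-1; -3/4; -11/16; -21/32; -41/64; -81/128; -161/256]  R=[-5/8; -1/2; 0]  gives -321/512
val_11 [RBRBRBBBBBR]  L=[-1; -3/4; -11/16; -21/32; -41/64; -81/128; -161/256]  R=[-321/512; -5/8; -1/2; 0]  gives -643/1024
val_12 [RBRBRBBBBBRR]  L=[-1; -3/4; -11/16; -21/32; -41/64; -81/128; -161/256]  R=[-643/1024; -321/512; -5/8; -1/2; 0]  gives -1287/2048
val_13 [RBRBRBBBBBRRB]  L=[-1; -3/4; -11/16; -21/32; -41/64; -81/128; -161/256; -1287/2048]  R=[-643/1024; -321/512; -5/8; -1/2; 0]  gives -2573/4096
val_14 [RBRBRBBBBBRRBR]  L=[-1; -3/4; -11/16; -21/32; -41/64; -81/128; -161/256; -1287/2048]  R=[-2573/4096; -643/1024; -321/512; -5/8; -1/2; 0]  gives -5147/8192
val_15 [RBRBRBBBBBRRBRB]  L=[-1; -3/4; -11/16; -21/32; -41/64; -81/128; -161/256; -1287/2048; -5147/8192]  R=[-2573/4096; -643/1024; -321/512; -5/8; -1/2; 0]  gives -10293/16384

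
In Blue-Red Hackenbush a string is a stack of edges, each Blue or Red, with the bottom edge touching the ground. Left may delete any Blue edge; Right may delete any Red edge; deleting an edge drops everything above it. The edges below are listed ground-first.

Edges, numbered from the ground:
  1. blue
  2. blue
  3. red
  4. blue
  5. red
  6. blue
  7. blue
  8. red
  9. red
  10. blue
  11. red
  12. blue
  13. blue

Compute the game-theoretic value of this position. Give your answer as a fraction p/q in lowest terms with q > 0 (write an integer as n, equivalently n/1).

3479/2048

Build v(s[:k]) for k = 1..13, string s = blue blue red blue red blue blue red red blue red blue blue.
1 of 13 · b · max L 0 · min R +∞ → 1
2 of 13 · bb · max L 1 · min R +∞ → 2
3 of 13 · bbr · max L 1 · min R 2 → 3/2
4 of 13 · bbrb · max L 3/2 · min R 2 → 7/4
5 of 13 · bbrbr · max L 3/2 · min R 7/4 → 13/8
6 of 13 · bbrbrb · max L 13/8 · min R 7/4 → 27/16
7 of 13 · bbrbrbb · max L 27/16 · min R 7/4 → 55/32
8 of 13 · bbrbrbbr · max L 27/16 · min R 55/32 → 109/64
9 of 13 · bbrbrbbrr · max L 27/16 · min R 109/64 → 217/128
10 of 13 · bbrbrbbrrb · max L 217/128 · min R 109/64 → 435/256
11 of 13 · bbrbrbbrrbr · max L 217/128 · min R 435/256 → 869/512
12 of 13 · bbrbrbbrrbrb · max L 869/512 · min R 435/256 → 1739/1024
13 of 13 · bbrbrbbrrbrbb · max L 1739/1024 · min R 435/256 → 3479/2048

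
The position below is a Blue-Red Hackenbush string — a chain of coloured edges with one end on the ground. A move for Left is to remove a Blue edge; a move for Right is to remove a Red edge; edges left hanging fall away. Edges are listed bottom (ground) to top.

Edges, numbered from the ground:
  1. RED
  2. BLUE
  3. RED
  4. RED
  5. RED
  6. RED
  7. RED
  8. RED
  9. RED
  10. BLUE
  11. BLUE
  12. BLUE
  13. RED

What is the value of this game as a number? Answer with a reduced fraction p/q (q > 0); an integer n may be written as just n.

-4067/4096

Recurse on prefixes of the 13-edge string RED BLUE RED RED RED RED RED RED RED BLUE BLUE BLUE RED:
g(R) = { (no moves) | 0 } → -1
g(RB) = { -1 | 0 } → -1/2
g(RBR) = { -1 | -1/2 0 } → -3/4
g(RBRR) = { -1 | -3/4 -1/2 0 } → -7/8
g(RBRRR) = { -1 | -7/8 -3/4 -1/2 0 } → -15/16
g(RBRRRR) = { -1 | -15/16 -7/8 -3/4 -1/2 0 } → -31/32
g(RBRRRRR) = { -1 | -31/32 -15/16 -7/8 -3/4 -1/2 0 } → -63/64
g(RBRRRRRR) = { -1 | -63/64 -31/32 -15/16 -7/8 -3/4 -1/2 0 } → -127/128
g(RBRRRRRRR) = { -1 | -127/128 -63/64 -31/32 -15/16 -7/8 -3/4 -1/2 0 } → -255/256
g(RBRRRRRRRB) = { -1 -255/256 | -127/128 -63/64 -31/32 -15/16 -7/8 -3/4 -1/2 0 } → -509/512
g(RBRRRRRRRBB) = { -1 -255/256 -509/512 | -127/128 -63/64 -31/32 -15/16 -7/8 -3/4 -1/2 0 } → -1017/1024
g(RBRRRRRRRBBB) = { -1 -255/256 -509/512 -1017/1024 | -127/128 -63/64 -31/32 -15/16 -7/8 -3/4 -1/2 0 } → -2033/2048
g(RBRRRRRRRBBBR) = { -1 -255/256 -509/512 -1017/1024 | -2033/2048 -127/128 -63/64 -31/32 -15/16 -7/8 -3/4 -1/2 0 } → -4067/4096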